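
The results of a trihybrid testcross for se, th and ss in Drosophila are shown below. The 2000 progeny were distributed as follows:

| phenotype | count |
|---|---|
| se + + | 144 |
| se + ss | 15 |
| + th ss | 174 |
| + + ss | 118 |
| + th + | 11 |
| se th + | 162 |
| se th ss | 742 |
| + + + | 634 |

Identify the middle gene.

The two most frequent reciprocal classes, + + + and se th ss, are the parental types, so the F1 was + + + / se th ss.
The two rarest classes, + th + and se + ss, are the double crossovers. Comparing them with the parentals, only the th allele has switched, so th is the middle locus and the order is ss – th – se.

th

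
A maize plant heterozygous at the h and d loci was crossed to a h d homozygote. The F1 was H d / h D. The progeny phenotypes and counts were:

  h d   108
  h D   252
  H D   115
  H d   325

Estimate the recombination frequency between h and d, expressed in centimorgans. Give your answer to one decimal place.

The recombinant classes are H D and h d: 115 + 108 = 223.
Recombination frequency = 223/800 = 0.2787 ≈ 27.9%, i.e. 27.9 centimorgans.

27.9 centimorgans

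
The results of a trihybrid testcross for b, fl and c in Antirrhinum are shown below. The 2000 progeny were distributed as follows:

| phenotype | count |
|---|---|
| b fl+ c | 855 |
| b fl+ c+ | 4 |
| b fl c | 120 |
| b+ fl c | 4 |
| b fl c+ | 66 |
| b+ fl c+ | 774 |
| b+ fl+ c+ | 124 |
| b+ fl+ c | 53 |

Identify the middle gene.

The two most frequent reciprocal classes, b+ fl c+ and b fl+ c, are the parental types, so the F1 was b+ fl c+ / b fl+ c.
The two rarest classes, b+ fl c and b fl+ c+, are the double crossovers. Comparing them with the parentals, only the c allele has switched, so c is the middle locus and the order is fl – c – b.

c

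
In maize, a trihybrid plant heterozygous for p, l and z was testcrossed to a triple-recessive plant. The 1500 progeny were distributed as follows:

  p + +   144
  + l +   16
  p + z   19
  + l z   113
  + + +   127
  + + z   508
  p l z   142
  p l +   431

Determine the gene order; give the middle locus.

The two most frequent reciprocal classes, + + z and p l +, are the parental types, so the F1 was + + z / p l +.
The two rarest classes, p + z and + l +, are the double crossovers. Comparing them with the parentals, only the p allele has switched, so p is the middle locus and the order is l – p – z.

p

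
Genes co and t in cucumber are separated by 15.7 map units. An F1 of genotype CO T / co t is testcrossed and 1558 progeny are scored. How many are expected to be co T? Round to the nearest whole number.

122

A map distance of 15.7 map units corresponds to a recombination frequency of 0.157.
The F1 is CO T / co t, so co T is a recombinant gamete class with expected frequency r/2 = 0.157/2 = 0.0785.
Expected number = 0.0785 × 1558 = 122.30 ≈ 122.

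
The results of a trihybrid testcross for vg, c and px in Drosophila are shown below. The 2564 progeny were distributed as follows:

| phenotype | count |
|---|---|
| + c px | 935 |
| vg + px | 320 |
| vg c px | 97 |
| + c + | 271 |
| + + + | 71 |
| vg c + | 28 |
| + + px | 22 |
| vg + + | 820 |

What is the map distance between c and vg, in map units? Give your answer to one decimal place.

The two most frequent reciprocal classes, vg + + and + c px, are the parental types, so the F1 was vg + + / + c px.
The two rarest classes, vg c + and + + px, are the double crossovers. Comparing them with the parentals, only the c allele has switched, so c is the middle locus and the order is px – c – vg.
Crossovers in the c–vg interval produce the single-crossover classes + + + and vg c px (71 + 97 = 168) plus the double crossovers (50).
RF(c–vg) = (168 + 50) / 2564 = 218/2564 = 0.0850 → 8.5 map units.

8.5 map units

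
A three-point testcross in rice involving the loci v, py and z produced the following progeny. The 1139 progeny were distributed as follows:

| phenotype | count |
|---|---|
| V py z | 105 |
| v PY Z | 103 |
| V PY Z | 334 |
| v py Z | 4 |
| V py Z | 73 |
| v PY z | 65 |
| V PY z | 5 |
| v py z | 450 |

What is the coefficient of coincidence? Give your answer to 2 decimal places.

The two most frequent reciprocal classes, v py z and V PY Z, are the parental types, so the F1 was v py z / V PY Z.
The two rarest classes, v py Z and V PY z, are the double crossovers. Comparing them with the parentals, only the z allele has switched, so z is the middle locus and the order is v – z – py.
v–z: (208 + 9)/1139 = 0.1905; z–py: (138 + 9)/1139 = 0.1291.
Expected DCO frequency = 0.1905 × 0.1291 ≈ 0.02459; observed = 9/1139 ≈ 0.00790.
Coefficient of coincidence = 0.00790/0.02459 ≈ 0.32.

0.32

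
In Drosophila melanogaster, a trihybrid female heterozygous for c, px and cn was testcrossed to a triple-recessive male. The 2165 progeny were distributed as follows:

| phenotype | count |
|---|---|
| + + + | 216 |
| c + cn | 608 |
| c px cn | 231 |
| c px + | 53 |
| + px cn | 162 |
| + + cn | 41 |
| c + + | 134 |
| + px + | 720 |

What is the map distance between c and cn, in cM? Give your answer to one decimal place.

The two most frequent reciprocal classes, c + cn and + px +, are the parental types, so the F1 was c + cn / + px +.
The two rarest classes, + + cn and c px +, are the double crossovers. Comparing them with the parentals, only the c allele has switched, so c is the middle locus and the order is cn – c – px.
Crossovers in the cn–c interval produce the single-crossover classes c + + and + px cn (134 + 162 = 296) plus the double crossovers (94).
RF(cn–c) = (296 + 94) / 2165 = 390/2165 = 0.1801 → 18.0 cM.

18.0 cM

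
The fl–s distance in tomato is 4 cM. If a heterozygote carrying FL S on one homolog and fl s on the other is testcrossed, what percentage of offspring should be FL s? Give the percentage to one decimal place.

A map distance of 4 cM corresponds to a recombination frequency of 0.040.
The F1 is FL S / fl s, so FL s is a recombinant gamete class with expected frequency r/2 = 0.040/2 = 0.0200.
That is 0.0200 = 2.0% of the progeny.

2.0%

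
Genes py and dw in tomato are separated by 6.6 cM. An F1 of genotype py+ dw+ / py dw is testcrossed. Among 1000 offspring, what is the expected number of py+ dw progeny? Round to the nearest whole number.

33

A map distance of 6.6 cM corresponds to a recombination frequency of 0.066.
The F1 is py+ dw+ / py dw, so py+ dw is a recombinant gamete class with expected frequency r/2 = 0.066/2 = 0.0330.
Expected number = 0.0330 × 1000 = 33.00 ≈ 33.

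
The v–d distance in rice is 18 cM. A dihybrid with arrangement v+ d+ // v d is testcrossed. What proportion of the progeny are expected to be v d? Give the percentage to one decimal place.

41.0%

A map distance of 18 cM corresponds to a recombination frequency of 0.180.
The F1 is v+ d+ / v d, so v d is a parental gamete class with expected frequency (1 − r)/2 = 0.820/2 = 0.4100.
That is 0.4100 = 41.0% of the progeny.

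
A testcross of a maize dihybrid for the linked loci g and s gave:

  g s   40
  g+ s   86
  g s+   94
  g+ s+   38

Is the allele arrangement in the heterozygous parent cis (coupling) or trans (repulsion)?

The two most frequent classes are g+ s (86) and g s+ (94); these are the parental (non-recombinant) types.
So the F1 carried g+ s on one chromosome and g s+ on the other — the recessive alleles are on opposite chromosomes (trans / repulsion).

trans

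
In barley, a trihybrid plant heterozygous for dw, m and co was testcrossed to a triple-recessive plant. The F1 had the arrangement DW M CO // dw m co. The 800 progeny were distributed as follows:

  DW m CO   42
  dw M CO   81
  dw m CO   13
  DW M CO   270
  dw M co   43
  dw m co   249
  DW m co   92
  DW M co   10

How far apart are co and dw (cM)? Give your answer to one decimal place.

24.5 cM

The two rarest classes, DW M co and dw m CO, are the double crossovers. Comparing them with the parentals, only the co allele has switched, so co is the middle locus and the order is dw – co – m.
Crossovers in the dw–co interval produce the single-crossover classes dw M CO and DW m co (81 + 92 = 173) plus the double crossovers (23).
RF(dw–co) = (173 + 23) / 800 = 196/800 = 0.2450 → 24.5 cM.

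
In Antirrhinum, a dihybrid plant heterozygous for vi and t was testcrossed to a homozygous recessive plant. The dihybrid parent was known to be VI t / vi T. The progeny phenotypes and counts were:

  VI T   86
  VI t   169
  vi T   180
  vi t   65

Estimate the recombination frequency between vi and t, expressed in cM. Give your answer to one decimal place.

30.2 cM

The recombinant classes are VI T and vi t: 86 + 65 = 151.
Recombination frequency = 151/500 = 0.3020 ≈ 30.2%, i.e. 30.2 cM.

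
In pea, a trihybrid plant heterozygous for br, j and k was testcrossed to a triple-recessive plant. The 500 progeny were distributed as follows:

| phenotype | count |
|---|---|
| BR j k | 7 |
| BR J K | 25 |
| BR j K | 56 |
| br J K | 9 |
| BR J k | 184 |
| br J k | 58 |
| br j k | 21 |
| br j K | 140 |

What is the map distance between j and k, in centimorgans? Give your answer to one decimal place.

12.4 centimorgans

The two most frequent reciprocal classes, br j K and BR J k, are the parental types, so the F1 was br j K / BR J k.
The two rarest classes, br J K and BR j k, are the double crossovers. Comparing them with the parentals, only the j allele has switched, so j is the middle locus and the order is br – j – k.
Crossovers in the j–k interval produce the single-crossover classes br j k and BR J K (21 + 25 = 46) plus the double crossovers (16).
RF(j–k) = (46 + 16) / 500 = 62/500 = 0.1240 → 12.4 centimorgans.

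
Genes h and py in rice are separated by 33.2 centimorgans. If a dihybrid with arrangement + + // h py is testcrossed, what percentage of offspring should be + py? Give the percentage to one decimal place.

A map distance of 33.2 centimorgans corresponds to a recombination frequency of 0.332.
The F1 is + + / h py, so + py is a recombinant gamete class with expected frequency r/2 = 0.332/2 = 0.1660.
That is 0.1660 = 16.6% of the progeny.

16.6%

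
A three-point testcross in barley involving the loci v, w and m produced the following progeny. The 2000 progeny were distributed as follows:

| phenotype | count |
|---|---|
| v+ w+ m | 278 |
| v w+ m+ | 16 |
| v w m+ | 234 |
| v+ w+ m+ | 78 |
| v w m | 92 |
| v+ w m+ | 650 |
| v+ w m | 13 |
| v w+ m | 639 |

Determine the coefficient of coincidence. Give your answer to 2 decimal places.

The two most frequent reciprocal classes, v+ w m+ and v w+ m, are the parental types, so the F1 was v+ w m+ / v w+ m.
The two rarest classes, v+ w m and v w+ m+, are the double crossovers. Comparing them with the parentals, only the m allele has switched, so m is the middle locus and the order is v – m – w.
v–m: (512 + 29)/2000 = 0.2705; m–w: (170 + 29)/2000 = 0.0995.
Expected DCO frequency = 0.2705 × 0.0995 ≈ 0.02691; observed = 29/2000 ≈ 0.01450.
Coefficient of coincidence = 0.01450/0.02691 ≈ 0.54.

0.54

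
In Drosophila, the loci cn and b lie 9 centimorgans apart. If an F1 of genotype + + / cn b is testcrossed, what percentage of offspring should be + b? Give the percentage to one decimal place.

4.5%

A map distance of 9 centimorgans corresponds to a recombination frequency of 0.090.
The F1 is + + / cn b, so + b is a recombinant gamete class with expected frequency r/2 = 0.090/2 = 0.0450.
That is 0.0450 = 4.5% of the progeny.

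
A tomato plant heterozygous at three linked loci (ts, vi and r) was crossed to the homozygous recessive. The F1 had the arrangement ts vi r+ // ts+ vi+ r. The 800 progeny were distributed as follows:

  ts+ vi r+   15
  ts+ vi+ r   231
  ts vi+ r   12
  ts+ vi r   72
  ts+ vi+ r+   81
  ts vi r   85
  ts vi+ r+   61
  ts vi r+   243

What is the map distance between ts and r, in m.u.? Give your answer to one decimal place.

The two rarest classes, ts+ vi r+ and ts vi+ r, are the double crossovers. Comparing them with the parentals, only the ts allele has switched, so ts is the middle locus and the order is vi – ts – r.
Crossovers in the ts–r interval produce the single-crossover classes ts vi r and ts+ vi+ r+ (85 + 81 = 166) plus the double crossovers (27).
RF(ts–r) = (166 + 27) / 800 = 193/800 = 0.2412 → 24.1 m.u.

24.1 m.u.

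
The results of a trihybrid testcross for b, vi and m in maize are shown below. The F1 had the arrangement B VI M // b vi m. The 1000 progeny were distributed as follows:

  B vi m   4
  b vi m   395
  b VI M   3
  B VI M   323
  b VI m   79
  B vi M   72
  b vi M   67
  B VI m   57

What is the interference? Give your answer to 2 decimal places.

0.66

The two rarest classes, b VI M and B vi m, are the double crossovers. Comparing them with the parentals, only the b allele has switched, so b is the middle locus and the order is vi – b – m.
vi–b: (151 + 7)/1000 = 0.1580; b–m: (124 + 7)/1000 = 0.1310.
Expected DCO frequency = 0.1580 × 0.1310 ≈ 0.02070; observed = 7/1000 ≈ 0.00700.
Coefficient of coincidence = 0.00700/0.02070 ≈ 0.34; interference = 1 − 0.34 = 0.66.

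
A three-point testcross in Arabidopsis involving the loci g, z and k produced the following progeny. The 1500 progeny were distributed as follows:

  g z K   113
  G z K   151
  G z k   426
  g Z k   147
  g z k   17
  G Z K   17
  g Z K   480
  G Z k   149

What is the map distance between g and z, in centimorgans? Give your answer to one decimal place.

The two most frequent reciprocal classes, g Z K and G z k, are the parental types, so the F1 was g Z K / G z k.
The two rarest classes, G Z K and g z k, are the double crossovers. Comparing them with the parentals, only the g allele has switched, so g is the middle locus and the order is k – g – z.
Crossovers in the g–z interval produce the single-crossover classes g z K and G Z k (113 + 149 = 262) plus the double crossovers (34).
RF(g–z) = (262 + 34) / 1500 = 296/1500 = 0.1973 → 19.7 centimorgans.

19.7 centimorgans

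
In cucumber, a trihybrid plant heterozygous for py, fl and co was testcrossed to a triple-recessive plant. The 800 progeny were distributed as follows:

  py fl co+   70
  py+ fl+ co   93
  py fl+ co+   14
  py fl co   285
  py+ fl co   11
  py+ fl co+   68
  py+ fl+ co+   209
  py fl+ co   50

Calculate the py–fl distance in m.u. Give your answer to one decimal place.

17.9 m.u.

The two most frequent reciprocal classes, py fl co and py+ fl+ co+, are the parental types, so the F1 was py fl co / py+ fl+ co+.
The two rarest classes, py+ fl co and py fl+ co+, are the double crossovers. Comparing them with the parentals, only the py allele has switched, so py is the middle locus and the order is co – py – fl.
Crossovers in the py–fl interval produce the single-crossover classes py fl+ co and py+ fl co+ (50 + 68 = 118) plus the double crossovers (25).
RF(py–fl) = (118 + 25) / 800 = 143/800 = 0.1787 → 17.9 m.u.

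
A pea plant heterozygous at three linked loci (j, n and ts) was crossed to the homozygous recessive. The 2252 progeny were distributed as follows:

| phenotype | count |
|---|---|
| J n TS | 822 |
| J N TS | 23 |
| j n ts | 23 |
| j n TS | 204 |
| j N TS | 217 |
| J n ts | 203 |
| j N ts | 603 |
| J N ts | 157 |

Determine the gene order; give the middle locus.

The two most frequent reciprocal classes, j N ts and J n TS, are the parental types, so the F1 was j N ts / J n TS.
The two rarest classes, j n ts and J N TS, are the double crossovers. Comparing them with the parentals, only the n allele has switched, so n is the middle locus and the order is j – n – ts.

n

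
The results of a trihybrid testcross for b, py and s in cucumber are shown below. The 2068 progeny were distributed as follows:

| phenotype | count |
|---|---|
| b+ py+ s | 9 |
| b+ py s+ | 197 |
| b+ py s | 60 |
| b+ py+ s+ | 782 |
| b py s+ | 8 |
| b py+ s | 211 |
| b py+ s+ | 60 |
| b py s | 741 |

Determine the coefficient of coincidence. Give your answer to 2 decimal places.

The two most frequent reciprocal classes, b+ py+ s+ and b py s, are the parental types, so the F1 was b+ py+ s+ / b py s.
The two rarest classes, b+ py+ s and b py s+, are the double crossovers. Comparing them with the parentals, only the s allele has switched, so s is the middle locus and the order is py – s – b.
py–s: (408 + 17)/2068 = 0.2055; s–b: (120 + 17)/2068 = 0.0662.
Expected DCO frequency = 0.2055 × 0.0662 ≈ 0.01360; observed = 17/2068 ≈ 0.00822.
Coefficient of coincidence = 0.00822/0.01360 ≈ 0.60.

0.60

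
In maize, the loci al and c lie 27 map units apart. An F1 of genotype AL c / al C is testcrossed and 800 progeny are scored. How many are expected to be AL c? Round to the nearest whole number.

292

A map distance of 27 map units corresponds to a recombination frequency of 0.270.
The F1 is AL c / al C, so AL c is a parental gamete class with expected frequency (1 − r)/2 = 0.730/2 = 0.3650.
Expected number = 0.3650 × 800 = 292.00 ≈ 292.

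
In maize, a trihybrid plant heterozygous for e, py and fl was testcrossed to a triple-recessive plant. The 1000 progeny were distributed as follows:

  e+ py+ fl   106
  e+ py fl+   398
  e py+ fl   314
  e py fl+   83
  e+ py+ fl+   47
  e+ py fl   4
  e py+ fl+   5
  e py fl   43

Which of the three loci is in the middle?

The two most frequent reciprocal classes, e+ py fl+ and e py+ fl, are the parental types, so the F1 was e+ py fl+ / e py+ fl.
The two rarest classes, e+ py fl and e py+ fl+, are the double crossovers. Comparing them with the parentals, only the fl allele has switched, so fl is the middle locus and the order is py – fl – e.

fl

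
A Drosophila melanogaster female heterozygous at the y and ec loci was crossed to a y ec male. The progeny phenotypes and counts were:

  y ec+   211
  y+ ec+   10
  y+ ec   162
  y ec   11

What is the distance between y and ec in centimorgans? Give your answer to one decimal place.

5.3 centimorgans

The two most frequent classes, y+ ec (162) and y ec+ (211), are the parental types, so the F1 was y+ ec / y ec+.
The recombinant classes are y+ ec+ and y ec: 10 + 11 = 21.
Recombination frequency = 21/394 = 0.0533 ≈ 5.3%, i.e. 5.3 centimorgans.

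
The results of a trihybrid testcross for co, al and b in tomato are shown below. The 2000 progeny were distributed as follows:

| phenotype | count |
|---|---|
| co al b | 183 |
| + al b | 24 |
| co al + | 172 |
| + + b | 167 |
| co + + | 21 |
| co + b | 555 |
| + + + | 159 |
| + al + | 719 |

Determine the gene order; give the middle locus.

b

The two most frequent reciprocal classes, co + b and + al +, are the parental types, so the F1 was co + b / + al +.
The two rarest classes, co + + and + al b, are the double crossovers. Comparing them with the parentals, only the b allele has switched, so b is the middle locus and the order is al – b – co.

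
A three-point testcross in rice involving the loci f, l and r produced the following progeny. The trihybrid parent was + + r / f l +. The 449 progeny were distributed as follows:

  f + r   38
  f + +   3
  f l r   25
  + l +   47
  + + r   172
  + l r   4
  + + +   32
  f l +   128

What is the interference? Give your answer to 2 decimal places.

0.47

The two rarest classes, + l r and f + +, are the double crossovers. Comparing them with the parentals, only the l allele has switched, so l is the middle locus and the order is f – l – r.
f–l: (85 + 7)/449 = 0.2049; l–r: (57 + 7)/449 = 0.1425.
Expected DCO frequency = 0.2049 × 0.1425 ≈ 0.02920; observed = 7/449 ≈ 0.01559.
Coefficient of coincidence = 0.01559/0.02920 ≈ 0.53; interference = 1 − 0.53 = 0.47.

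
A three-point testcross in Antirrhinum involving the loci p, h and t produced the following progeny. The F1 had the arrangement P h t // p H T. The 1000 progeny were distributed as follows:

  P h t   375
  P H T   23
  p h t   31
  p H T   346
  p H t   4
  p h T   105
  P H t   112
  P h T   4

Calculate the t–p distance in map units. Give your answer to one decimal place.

The two rarest classes, P h T and p H t, are the double crossovers. Comparing them with the parentals, only the t allele has switched, so t is the middle locus and the order is h – t – p.
Crossovers in the t–p interval produce the single-crossover classes p h t and P H T (31 + 23 = 54) plus the double crossovers (8).
RF(t–p) = (54 + 8) / 1000 = 62/1000 = 0.0620 → 6.2 map units.

6.2 map units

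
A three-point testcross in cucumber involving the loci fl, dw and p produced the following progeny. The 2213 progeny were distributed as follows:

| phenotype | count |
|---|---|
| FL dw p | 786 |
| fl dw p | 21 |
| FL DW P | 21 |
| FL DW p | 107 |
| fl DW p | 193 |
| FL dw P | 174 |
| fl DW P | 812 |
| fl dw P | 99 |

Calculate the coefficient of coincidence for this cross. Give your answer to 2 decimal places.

The two most frequent reciprocal classes, fl DW P and FL dw p, are the parental types, so the F1 was fl DW P / FL dw p.
The two rarest classes, FL DW P and fl dw p, are the double crossovers. Comparing them with the parentals, only the fl allele has switched, so fl is the middle locus and the order is dw – fl – p.
dw–fl: (206 + 42)/2213 = 0.1121; fl–p: (367 + 42)/2213 = 0.1848.
Expected DCO frequency = 0.1121 × 0.1848 ≈ 0.02072; observed = 42/2213 ≈ 0.01898.
Coefficient of coincidence = 0.01898/0.02072 ≈ 0.92.

0.92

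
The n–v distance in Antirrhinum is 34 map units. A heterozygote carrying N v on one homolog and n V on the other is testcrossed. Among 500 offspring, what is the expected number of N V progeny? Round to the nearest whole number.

85

A map distance of 34 map units corresponds to a recombination frequency of 0.340.
The F1 is N v / n V, so N V is a recombinant gamete class with expected frequency r/2 = 0.340/2 = 0.1700.
Expected number = 0.1700 × 500 = 85.00 ≈ 85.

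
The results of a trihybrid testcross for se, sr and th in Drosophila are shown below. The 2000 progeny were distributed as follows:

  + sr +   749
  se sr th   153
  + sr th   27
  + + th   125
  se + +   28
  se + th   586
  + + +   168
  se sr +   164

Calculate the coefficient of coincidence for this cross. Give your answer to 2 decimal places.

0.85

The two most frequent reciprocal classes, + sr + and se + th, are the parental types, so the F1 was + sr + / se + th.
The two rarest classes, + sr th and se + +, are the double crossovers. Comparing them with the parentals, only the th allele has switched, so th is the middle locus and the order is sr – th – se.
sr–th: (321 + 55)/2000 = 0.1880; th–se: (289 + 55)/2000 = 0.1720.
Expected DCO frequency = 0.1880 × 0.1720 ≈ 0.03234; observed = 55/2000 ≈ 0.02750.
Coefficient of coincidence = 0.02750/0.03234 ≈ 0.85.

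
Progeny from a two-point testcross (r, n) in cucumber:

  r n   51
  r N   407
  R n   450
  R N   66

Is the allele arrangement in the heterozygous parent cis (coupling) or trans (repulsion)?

The two most frequent classes are R n (450) and r N (407); these are the parental (non-recombinant) types.
So the F1 carried R n on one chromosome and r N on the other — the recessive alleles are on opposite chromosomes (trans / repulsion).

trans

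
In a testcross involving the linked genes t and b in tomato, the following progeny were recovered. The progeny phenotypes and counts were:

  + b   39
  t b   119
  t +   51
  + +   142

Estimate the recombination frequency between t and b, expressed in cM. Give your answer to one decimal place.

25.6 cM

The two most frequent classes, + + (142) and t b (119), are the parental types, so the F1 was + + / t b.
The recombinant classes are + b and t +: 39 + 51 = 90.
Recombination frequency = 90/351 = 0.2564 ≈ 25.6%, i.e. 25.6 cM.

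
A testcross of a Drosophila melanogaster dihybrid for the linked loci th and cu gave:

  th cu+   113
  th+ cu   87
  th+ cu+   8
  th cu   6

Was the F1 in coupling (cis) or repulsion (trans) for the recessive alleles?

trans

The two most frequent classes are th+ cu (87) and th cu+ (113); these are the parental (non-recombinant) types.
So the F1 carried th+ cu on one chromosome and th cu+ on the other — the recessive alleles are on opposite chromosomes (trans / repulsion).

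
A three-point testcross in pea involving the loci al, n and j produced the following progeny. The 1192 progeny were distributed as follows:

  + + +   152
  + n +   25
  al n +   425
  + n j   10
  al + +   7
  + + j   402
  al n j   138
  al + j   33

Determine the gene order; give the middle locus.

n

The two most frequent reciprocal classes, + + j and al n +, are the parental types, so the F1 was + + j / al n +.
The two rarest classes, + n j and al + +, are the double crossovers. Comparing them with the parentals, only the n allele has switched, so n is the middle locus and the order is al – n – j.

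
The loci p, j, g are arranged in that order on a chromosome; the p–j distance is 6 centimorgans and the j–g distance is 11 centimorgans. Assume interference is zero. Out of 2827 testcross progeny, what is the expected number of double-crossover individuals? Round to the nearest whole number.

Map distances give recombination frequencies of 0.060 and 0.110 for the two intervals.
With no interference, expected double-crossover frequency = 0.060 × 0.110 = 0.00660.
Expected number = 0.00660 × 2827 = 18.66 ≈ 19.

19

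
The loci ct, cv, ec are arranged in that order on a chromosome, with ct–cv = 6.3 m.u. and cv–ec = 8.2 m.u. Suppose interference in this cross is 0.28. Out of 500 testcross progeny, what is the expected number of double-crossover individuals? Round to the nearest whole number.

2

Map distances give recombination frequencies of 0.063 and 0.082 for the two intervals.
With interference 0.28 (so coincidence = 0.72), expected double-crossover frequency = 0.063 × 0.082 × 0.72 = 0.00372.
Expected number = 0.00372 × 500 = 1.86 ≈ 2.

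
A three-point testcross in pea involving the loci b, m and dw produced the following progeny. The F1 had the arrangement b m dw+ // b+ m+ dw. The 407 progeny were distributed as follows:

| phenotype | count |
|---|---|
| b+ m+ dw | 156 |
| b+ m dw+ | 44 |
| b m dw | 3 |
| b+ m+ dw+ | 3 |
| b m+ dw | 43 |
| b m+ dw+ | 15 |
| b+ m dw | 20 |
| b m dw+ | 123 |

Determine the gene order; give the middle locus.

dw

The two rarest classes, b m dw and b+ m+ dw+, are the double crossovers. Comparing them with the parentals, only the dw allele has switched, so dw is the middle locus and the order is m – dw – b.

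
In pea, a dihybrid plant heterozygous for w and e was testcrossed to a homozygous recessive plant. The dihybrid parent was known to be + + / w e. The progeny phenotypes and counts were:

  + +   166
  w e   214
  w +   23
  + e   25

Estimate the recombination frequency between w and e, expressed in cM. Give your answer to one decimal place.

11.2 cM

The recombinant classes are + e and w +: 25 + 23 = 48.
Recombination frequency = 48/428 = 0.1121 ≈ 11.2%, i.e. 11.2 cM.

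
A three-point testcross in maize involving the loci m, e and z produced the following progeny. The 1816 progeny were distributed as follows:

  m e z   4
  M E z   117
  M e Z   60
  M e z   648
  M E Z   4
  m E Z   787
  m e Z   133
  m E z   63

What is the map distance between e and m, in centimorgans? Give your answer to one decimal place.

14.2 centimorgans

The two most frequent reciprocal classes, m E Z and M e z, are the parental types, so the F1 was m E Z / M e z.
The two rarest classes, M E Z and m e z, are the double crossovers. Comparing them with the parentals, only the m allele has switched, so m is the middle locus and the order is e – m – z.
Crossovers in the e–m interval produce the single-crossover classes m e Z and M E z (133 + 117 = 250) plus the double crossovers (8).
RF(e–m) = (250 + 8) / 1816 = 258/1816 = 0.1421 → 14.2 centimorgans.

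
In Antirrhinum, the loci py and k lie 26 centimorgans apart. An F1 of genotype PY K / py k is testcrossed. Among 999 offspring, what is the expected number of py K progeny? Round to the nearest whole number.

130

A map distance of 26 centimorgans corresponds to a recombination frequency of 0.260.
The F1 is PY K / py k, so py K is a recombinant gamete class with expected frequency r/2 = 0.260/2 = 0.1300.
Expected number = 0.1300 × 999 = 129.87 ≈ 130.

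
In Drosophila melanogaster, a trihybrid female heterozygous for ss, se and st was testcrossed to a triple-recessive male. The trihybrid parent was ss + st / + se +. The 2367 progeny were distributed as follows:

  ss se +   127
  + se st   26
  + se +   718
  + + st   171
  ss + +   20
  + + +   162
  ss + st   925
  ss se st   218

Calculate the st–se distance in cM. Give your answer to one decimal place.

The two rarest classes, ss + + and + se st, are the double crossovers. Comparing them with the parentals, only the st allele has switched, so st is the middle locus and the order is ss – st – se.
Crossovers in the st–se interval produce the single-crossover classes ss se st and + + + (218 + 162 = 380) plus the double crossovers (46).
RF(st–se) = (380 + 46) / 2367 = 426/2367 = 0.1800 → 18.0 cM.

18.0 cM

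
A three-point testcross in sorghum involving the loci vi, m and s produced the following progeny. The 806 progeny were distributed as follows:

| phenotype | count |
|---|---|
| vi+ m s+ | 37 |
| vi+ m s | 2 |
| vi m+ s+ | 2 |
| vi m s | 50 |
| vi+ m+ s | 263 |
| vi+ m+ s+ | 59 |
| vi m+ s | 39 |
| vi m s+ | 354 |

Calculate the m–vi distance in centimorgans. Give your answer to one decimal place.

The two most frequent reciprocal classes, vi+ m+ s and vi m s+, are the parental types, so the F1 was vi+ m+ s / vi m s+.
The two rarest classes, vi+ m s and vi m+ s+, are the double crossovers. Comparing them with the parentals, only the m allele has switched, so m is the middle locus and the order is s – m – vi.
Crossovers in the m–vi interval produce the single-crossover classes vi m+ s and vi+ m s+ (39 + 37 = 76) plus the double crossovers (4).
RF(m–vi) = (76 + 4) / 806 = 80/806 = 0.0993 → 9.9 centimorgans.

9.9 centimorgans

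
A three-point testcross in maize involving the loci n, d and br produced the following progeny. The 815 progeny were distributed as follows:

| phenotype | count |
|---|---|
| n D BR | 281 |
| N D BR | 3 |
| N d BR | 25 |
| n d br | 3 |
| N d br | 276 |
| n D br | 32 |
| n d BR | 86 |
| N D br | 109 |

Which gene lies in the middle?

The two most frequent reciprocal classes, n D BR and N d br, are the parental types, so the F1 was n D BR / N d br.
The two rarest classes, N D BR and n d br, are the double crossovers. Comparing them with the parentals, only the n allele has switched, so n is the middle locus and the order is br – n – d.

n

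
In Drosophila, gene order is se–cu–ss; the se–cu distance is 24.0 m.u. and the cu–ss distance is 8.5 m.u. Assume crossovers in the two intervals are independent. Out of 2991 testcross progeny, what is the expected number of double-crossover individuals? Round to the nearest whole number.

Map distances give recombination frequencies of 0.240 and 0.085 for the two intervals.
With no interference, expected double-crossover frequency = 0.240 × 0.085 = 0.02040.
Expected number = 0.02040 × 2991 = 61.02 ≈ 61.

61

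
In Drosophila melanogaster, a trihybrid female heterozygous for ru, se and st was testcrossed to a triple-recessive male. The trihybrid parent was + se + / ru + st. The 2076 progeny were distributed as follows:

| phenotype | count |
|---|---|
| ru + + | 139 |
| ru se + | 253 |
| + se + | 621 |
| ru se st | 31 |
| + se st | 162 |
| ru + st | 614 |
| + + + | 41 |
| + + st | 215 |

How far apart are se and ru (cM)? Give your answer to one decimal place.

26.0 cM

The two rarest classes, + + + and ru se st, are the double crossovers. Comparing them with the parentals, only the se allele has switched, so se is the middle locus and the order is st – se – ru.
Crossovers in the se–ru interval produce the single-crossover classes ru se + and + + st (253 + 215 = 468) plus the double crossovers (72).
RF(se–ru) = (468 + 72) / 2076 = 540/2076 = 0.2601 → 26.0 cM.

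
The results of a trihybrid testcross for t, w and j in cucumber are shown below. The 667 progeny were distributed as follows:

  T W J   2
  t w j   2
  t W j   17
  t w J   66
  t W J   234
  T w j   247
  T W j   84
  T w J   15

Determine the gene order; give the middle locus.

t

The two most frequent reciprocal classes, t W J and T w j, are the parental types, so the F1 was t W J / T w j.
The two rarest classes, T W J and t w j, are the double crossovers. Comparing them with the parentals, only the t allele has switched, so t is the middle locus and the order is j – t – w.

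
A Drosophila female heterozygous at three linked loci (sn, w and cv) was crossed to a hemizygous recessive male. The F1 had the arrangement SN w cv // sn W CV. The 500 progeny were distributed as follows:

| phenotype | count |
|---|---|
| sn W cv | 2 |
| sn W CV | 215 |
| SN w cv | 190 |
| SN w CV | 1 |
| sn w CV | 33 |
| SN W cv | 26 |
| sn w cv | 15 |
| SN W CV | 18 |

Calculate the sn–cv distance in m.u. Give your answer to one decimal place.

The two rarest classes, SN w CV and sn W cv, are the double crossovers. Comparing them with the parentals, only the cv allele has switched, so cv is the middle locus and the order is sn – cv – w.
Crossovers in the sn–cv interval produce the single-crossover classes sn w cv and SN W CV (15 + 18 = 33) plus the double crossovers (3).
RF(sn–cv) = (33 + 3) / 500 = 36/500 = 0.0720 → 7.2 m.u.

7.2 m.u.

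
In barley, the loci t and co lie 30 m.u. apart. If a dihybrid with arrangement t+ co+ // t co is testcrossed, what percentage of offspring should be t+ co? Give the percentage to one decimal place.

A map distance of 30 m.u. corresponds to a recombination frequency of 0.300.
The F1 is t+ co+ / t co, so t+ co is a recombinant gamete class with expected frequency r/2 = 0.300/2 = 0.1500.
That is 0.1500 = 15.0% of the progeny.

15.0%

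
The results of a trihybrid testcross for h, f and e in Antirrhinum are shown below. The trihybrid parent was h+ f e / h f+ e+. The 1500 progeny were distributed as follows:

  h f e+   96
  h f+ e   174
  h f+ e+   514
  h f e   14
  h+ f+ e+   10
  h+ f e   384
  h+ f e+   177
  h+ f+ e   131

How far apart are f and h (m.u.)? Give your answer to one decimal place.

The two rarest classes, h f e and h+ f+ e+, are the double crossovers. Comparing them with the parentals, only the h allele has switched, so h is the middle locus and the order is f – h – e.
Crossovers in the f–h interval produce the single-crossover classes h+ f+ e and h f e+ (131 + 96 = 227) plus the double crossovers (24).
RF(f–h) = (227 + 24) / 1500 = 251/1500 = 0.1673 → 16.7 m.u.

16.7 m.u.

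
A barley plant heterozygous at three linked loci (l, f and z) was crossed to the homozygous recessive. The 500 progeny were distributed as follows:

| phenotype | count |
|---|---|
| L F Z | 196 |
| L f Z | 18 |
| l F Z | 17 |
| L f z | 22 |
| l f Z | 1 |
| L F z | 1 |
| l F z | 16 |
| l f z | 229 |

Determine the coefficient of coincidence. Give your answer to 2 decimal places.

0.68

The two most frequent reciprocal classes, l f z and L F Z, are the parental types, so the F1 was l f z / L F Z.
The two rarest classes, l f Z and L F z, are the double crossovers. Comparing them with the parentals, only the z allele has switched, so z is the middle locus and the order is f – z – l.
f–z: (34 + 2)/500 = 0.0720; z–l: (39 + 2)/500 = 0.0820.
Expected DCO frequency = 0.0720 × 0.0820 ≈ 0.00590; observed = 2/500 ≈ 0.00400.
Coefficient of coincidence = 0.00400/0.00590 ≈ 0.68.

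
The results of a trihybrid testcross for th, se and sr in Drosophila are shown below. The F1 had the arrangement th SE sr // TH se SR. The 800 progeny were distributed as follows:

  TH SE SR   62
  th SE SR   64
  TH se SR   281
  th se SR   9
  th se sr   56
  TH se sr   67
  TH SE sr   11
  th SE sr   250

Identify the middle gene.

th

The two rarest classes, TH SE sr and th se SR, are the double crossovers. Comparing them with the parentals, only the th allele has switched, so th is the middle locus and the order is sr – th – se.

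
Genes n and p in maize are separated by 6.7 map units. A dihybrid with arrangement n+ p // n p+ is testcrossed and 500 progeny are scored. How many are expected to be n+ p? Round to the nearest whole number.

233

A map distance of 6.7 map units corresponds to a recombination frequency of 0.067.
The F1 is n+ p / n p+, so n+ p is a parental gamete class with expected frequency (1 − r)/2 = 0.933/2 = 0.4665.
Expected number = 0.4665 × 500 = 233.25 ≈ 233.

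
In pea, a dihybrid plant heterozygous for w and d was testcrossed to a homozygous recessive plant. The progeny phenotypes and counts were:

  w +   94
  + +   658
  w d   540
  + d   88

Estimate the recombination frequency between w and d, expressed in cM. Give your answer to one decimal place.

13.2 cM

The two most frequent classes, + + (658) and w d (540), are the parental types, so the F1 was + + / w d.
The recombinant classes are + d and w +: 88 + 94 = 182.
Recombination frequency = 182/1380 = 0.1319 ≈ 13.2%, i.e. 13.2 cM.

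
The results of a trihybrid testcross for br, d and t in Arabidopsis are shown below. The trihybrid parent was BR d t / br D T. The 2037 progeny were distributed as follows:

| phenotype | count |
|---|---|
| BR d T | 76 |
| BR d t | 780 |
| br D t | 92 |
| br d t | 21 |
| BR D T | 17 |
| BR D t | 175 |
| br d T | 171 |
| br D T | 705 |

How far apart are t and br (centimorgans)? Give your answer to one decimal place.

10.1 centimorgans

The two rarest classes, br d t and BR D T, are the double crossovers. Comparing them with the parentals, only the br allele has switched, so br is the middle locus and the order is t – br – d.
Crossovers in the t–br interval produce the single-crossover classes BR d T and br D t (76 + 92 = 168) plus the double crossovers (38).
RF(t–br) = (168 + 38) / 2037 = 206/2037 = 0.1011 → 10.1 centimorgans.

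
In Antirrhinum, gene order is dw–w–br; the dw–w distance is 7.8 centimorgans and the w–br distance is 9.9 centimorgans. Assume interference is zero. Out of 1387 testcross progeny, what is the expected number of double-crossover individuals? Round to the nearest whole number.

11

Map distances give recombination frequencies of 0.078 and 0.099 for the two intervals.
With no interference, expected double-crossover frequency = 0.078 × 0.099 = 0.00772.
Expected number = 0.00772 × 1387 = 10.71 ≈ 11.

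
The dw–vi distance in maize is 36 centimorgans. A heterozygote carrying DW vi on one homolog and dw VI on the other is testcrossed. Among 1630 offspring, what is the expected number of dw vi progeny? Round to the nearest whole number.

A map distance of 36 centimorgans corresponds to a recombination frequency of 0.360.
The F1 is DW vi / dw VI, so dw vi is a recombinant gamete class with expected frequency r/2 = 0.360/2 = 0.1800.
Expected number = 0.1800 × 1630 = 293.40 ≈ 293.

293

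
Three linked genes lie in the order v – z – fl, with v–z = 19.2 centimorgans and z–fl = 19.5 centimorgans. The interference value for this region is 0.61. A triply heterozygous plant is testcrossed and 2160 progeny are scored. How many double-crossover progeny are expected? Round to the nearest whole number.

Map distances give recombination frequencies of 0.192 and 0.195 for the two intervals.
With interference 0.61 (so coincidence = 0.39), expected double-crossover frequency = 0.192 × 0.195 × 0.39 = 0.01460.
Expected number = 0.01460 × 2160 = 31.54 ≈ 32.

32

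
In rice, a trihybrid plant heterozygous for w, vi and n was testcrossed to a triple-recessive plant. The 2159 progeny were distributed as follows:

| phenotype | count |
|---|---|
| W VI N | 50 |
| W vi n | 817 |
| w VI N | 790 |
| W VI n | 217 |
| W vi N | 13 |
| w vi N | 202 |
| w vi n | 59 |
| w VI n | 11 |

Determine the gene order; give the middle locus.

n

The two most frequent reciprocal classes, W vi n and w VI N, are the parental types, so the F1 was W vi n / w VI N.
The two rarest classes, W vi N and w VI n, are the double crossovers. Comparing them with the parentals, only the n allele has switched, so n is the middle locus and the order is w – n – vi.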